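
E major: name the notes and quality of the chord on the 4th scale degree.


Reasoning:
E major scale: E F# G# A B C# D#
Diatonic triad on degree 4 stacks scale notes 4, 6, 1: A C# E
A→C# = 4 semitones; A→E = 7 semitones → major triad
= A C# E (major)


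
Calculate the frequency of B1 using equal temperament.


Working:
f = 440 × 2^(n/12) where n = semitones from A4
B1: -34 semitones from A4
f = 440 × 2^(-34/12)
f = 61.74 Hz


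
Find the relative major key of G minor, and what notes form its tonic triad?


Working:
The relative major shares the key signature and is a minor 3rd above the minor tonic
A minor 3rd above G is Bb
→ relative major of G minor is Bb major
Tonic triad of Bb major = root + major 3rd + perfect 5th = Bb D F
= Bb major; triad = Bb D F


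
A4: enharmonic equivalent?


Let's work it out.
Enharmonic notes sound the same pitch but are spelled with different letter names
A and Bbb name the same pitch class
= Bbb4


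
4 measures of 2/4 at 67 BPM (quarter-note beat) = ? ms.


Let's work it out.
Quarter-note beat duration = 60000 / 67 ms
Beats per measure (2/4) = 2
One measure = 2 × 60000 / 67 = 120000 / 67 ms
4 measures = 4 × 120000 / 67 = 480000 / 67
= 7164.2 ms


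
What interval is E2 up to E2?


Let's work it out.
Letter names: E → E spans 1 letter name → a unison
Semitones: E2 → E2 = 0 half-steps
A unison of 0 semitones is a perfect unison
= perfect unison


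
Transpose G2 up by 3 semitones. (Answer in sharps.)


Working:
G2: chromatic position 7 in octave 2 → absolute = 2×12 + 7 = 31
Transpose up 3: 31 + 3 = 34
34 = 2×12 + 10 → A# in octave 2
Result = A#2


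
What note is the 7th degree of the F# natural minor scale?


Reasoning:
Natural minor scale pattern: W-H-W-W-H-W-W (2-1-2-2-1-2-2 semitones)
Starting from F#:
  F# + 2 semitones → G#
  G# + 1 semitone → A
  A + 2 semitones → B
  B + 2 semitones → C#
  C# + 1 semitone → D
  D + 2 semitones → E
  E + 2 semitones → F#
Scale: F# G# A B C# D E
Degree 7 = E


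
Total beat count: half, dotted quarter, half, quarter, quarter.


Reasoning:
Beat values:
  half = 2 beats
  dotted quarter = 1.5 beats
  half = 2 beats
  quarter = 1 beat
  quarter = 1 beat
Sum = 2 + 1.5 + 2 + 1 + 1
= 7.5 beats


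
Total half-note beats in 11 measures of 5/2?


Solution.
Time signature 5/2: the bottom number 2 means the half note gets one count
The top number 5 means 5 half-note beats per measure
Total = 5 × 11 measures
= 55 half-note beats


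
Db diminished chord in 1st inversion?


Root position: Db Fb Abb
1st inversion: move root up an octave
Bass note: Fb
Notes (bottom to top) = Fb Abb Db


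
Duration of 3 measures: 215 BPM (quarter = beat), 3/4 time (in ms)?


Quarter-note beat duration = 60000 / 215 ms
Beats per measure (3/4) = 3
One measure = 3 × 60000 / 215 = 180000 / 215 ms
3 measures = 3 × 180000 / 215 = 540000 / 215
= 2511.6 ms


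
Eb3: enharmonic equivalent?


Step by step:
Enharmonic notes sound the same pitch but are spelled with different letter names
Eb and D# name the same pitch class
= D#3


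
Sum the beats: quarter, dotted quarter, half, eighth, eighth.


Step by step:
Beat values:
  quarter = 1 beat
  dotted quarter = 1.5 beats
  half = 2 beats
  eighth = 0.5 beats
  eighth = 0.5 beats
Sum = 1 + 1.5 + 2 + 0.5 + 0.5
= 5.5 beats


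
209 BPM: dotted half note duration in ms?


Reasoning:
One quarter-note beat = 60000 / BPM = 60000 / 209 ms
Dotted half note = 3 × quarter note
Duration = 3 × 60000 / 209 = 180000 / 209
= 861.2 ms


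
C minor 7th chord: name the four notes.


Working:
Minor 7th chord = root + minor 3rd + perfect 5th + minor 7th
Seventh chords stack in thirds, so the letter names are C-E-G-B
Root: C
Minor 3rd above C: Eb
Perfect 5th above C: G
Minor 7th above C: Bb
Chord = C Eb G Bb


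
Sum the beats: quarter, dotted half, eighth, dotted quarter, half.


Beat values:
  quarter = 1 beat
  dotted half = 3 beats
  eighth = 0.5 beats
  dotted quarter = 1.5 beats
  half = 2 beats
Sum = 1 + 3 + 0.5 + 1.5 + 2
= 8 beats


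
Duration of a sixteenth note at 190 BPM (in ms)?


One quarter-note beat = 60000 / BPM = 60000 / 190 ms
Sixteenth note = 1/4 × quarter note
Duration = 1/4 × 60000 / 190 = 15000 / 190
= 78.9 ms


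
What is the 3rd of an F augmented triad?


Step by step:
Augmented triad = root + major 3rd (4 semitones) + augmented 5th (8 semitones)
A triad on F stacks thirds, so the chord tones use letter names F-A-C
Root: F
Major 3rd above F: A
Augmented 5th above F: C#
The 3rd = A


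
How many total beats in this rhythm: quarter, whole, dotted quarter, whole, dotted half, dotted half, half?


Let's work it out.
Beat values:
  quarter = 1 beat
  whole = 4 beats
  dotted quarter = 1.5 beats
  whole = 4 beats
  dotted half = 3 beats
  dotted half = 3 beats
  half = 2 beats
Sum = 1 + 4 + 1.5 + 4 + 3 + 3 + 2
= 18.5 beats


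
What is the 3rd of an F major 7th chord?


Let's work it out.
Major 7th chord = root + major 3rd + perfect 5th + major 7th
Seventh chords stack in thirds, so the letter names are F-A-C-E
Root: F
Major 3rd above F: A
Perfect 5th above F: C
Major 7th above F: E
The 3rd = A


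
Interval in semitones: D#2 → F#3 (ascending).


Reasoning:
Absolute semitone position = octave×12 + chromatic position
D#2: 2×12 + 3 = 27
F#3: 3×12 + 6 = 42
Difference = 42 - 27 = 15
= 15 semitones


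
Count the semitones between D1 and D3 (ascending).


Reasoning:
Absolute semitone position = octave×12 + chromatic position
D1: 1×12 + 2 = 14
D3: 3×12 + 2 = 38
Difference = 38 - 14 = 24
= 24 semitones


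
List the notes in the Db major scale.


Major scale pattern: W-W-H-W-W-W-H (2-2-1-2-2-2-1 semitones)
Starting from Db:
  Db + 2 semitones → Eb
  Eb + 2 semitones → F
  F + 1 semitone → Gb
  Gb + 2 semitones → Ab
  Ab + 2 semitones → Bb
  Bb + 2 semitones → C
  C + 1 semitone → Db
Scale = Db Eb F Gb Ab Bb C


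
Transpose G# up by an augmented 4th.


augmented 4th: 4 letter names, 6 semitones
Letter: G + 3 → C
Pitch: G# + 6 semitones, spelled as a C → C##
= C##


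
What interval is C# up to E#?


Solution.
Letter names: C → E spans 3 letter names → a 3rd
Semitones: C# → E# = 4 half-steps
A 3rd of 4 semitones is a major 3rd
= major 3rd


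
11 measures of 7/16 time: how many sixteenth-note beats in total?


Let's work it out.
Time signature 7/16: the bottom number 16 means the sixteenth note gets one count
The top number 7 means 7 sixteenth-note beats per measure
Total = 7 × 11 measures
= 77 sixteenth-note beats


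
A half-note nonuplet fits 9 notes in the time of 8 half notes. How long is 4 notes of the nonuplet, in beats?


Reasoning:
Nonuplet: 9 notes occupy the space of 8 half notes
Space = 8 × 2 = 16 beats
Each nonuplet note = 16 / 9 = 16/9 beats
4 notes = 4 × 16/9 = 64/9
= 64/9 beats


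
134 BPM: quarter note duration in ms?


Solution.
One quarter-note beat = 60000 / BPM = 60000 / 134 ms
Duration = 60000 / 134
= 447.8 ms


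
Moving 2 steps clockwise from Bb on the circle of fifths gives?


Reasoning:
Each clockwise step on the circle of fifths moves up a perfect 5th
From Bb: Bb → F → C
= C


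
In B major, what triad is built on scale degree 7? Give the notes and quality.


Let's work it out.
B major scale: B C# D# E F# G# A#
Diatonic triad on degree 7 stacks scale notes 7, 2, 4: A# C# E
A#→C# = 3 semitones; A#→E = 6 semitones → diminished triad
= A# C# E (diminished)


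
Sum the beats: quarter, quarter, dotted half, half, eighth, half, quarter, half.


Reasoning:
Beat values:
  quarter = 1 beat
  quarter = 1 beat
  dotted half = 3 beats
  half = 2 beats
  eighth = 0.5 beats
  half = 2 beats
  quarter = 1 beat
  half = 2 beats
Sum = 1 + 1 + 3 + 2 + 0.5 + 2 + 1 + 2
= 12.5 beats


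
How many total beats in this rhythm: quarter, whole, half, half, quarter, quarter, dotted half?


Beat values:
  quarter = 1 beat
  whole = 4 beats
  half = 2 beats
  half = 2 beats
  quarter = 1 beat
  quarter = 1 beat
  dotted half = 3 beats
Sum = 1 + 4 + 2 + 2 + 1 + 1 + 3
= 14 beats


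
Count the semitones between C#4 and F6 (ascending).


Step by step:
Absolute semitone position = octave×12 + chromatic position
C#4: 4×12 + 1 = 49
F6: 6×12 + 5 = 77
Difference = 77 - 49 = 28
= 28 semitones


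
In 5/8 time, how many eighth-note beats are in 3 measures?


Working:
Time signature 5/8: the bottom number 8 means the eighth note gets one count
The top number 5 means 5 eighth-note beats per measure
Total = 5 × 3 measures
= 15 eighth-note beats


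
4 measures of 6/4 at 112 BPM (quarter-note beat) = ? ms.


Let's work it out.
Quarter-note beat duration = 60000 / 112 ms
Beats per measure (6/4) = 6
One measure = 6 × 60000 / 112 = 360000 / 112 ms
4 measures = 4 × 360000 / 112 = 1440000 / 112
= 12857.1 ms


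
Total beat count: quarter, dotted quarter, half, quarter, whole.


Step by step:
Beat values:
  quarter = 1 beat
  dotted quarter = 1.5 beats
  half = 2 beats
  quarter = 1 beat
  whole = 4 beats
Sum = 1 + 1.5 + 2 + 1 + 4
= 9.5 beats


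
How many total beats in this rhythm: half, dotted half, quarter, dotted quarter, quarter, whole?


Beat values:
  half = 2 beats
  dotted half = 3 beats
  quarter = 1 beat
  dotted quarter = 1.5 beats
  quarter = 1 beat
  whole = 4 beats
Sum = 2 + 3 + 1 + 1.5 + 1 + 4
= 12.5 beats


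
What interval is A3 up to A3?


Let's work it out.
Letter names: A → A spans 1 letter name → a unison
Semitones: A3 → A3 = 0 half-steps
A unison of 0 semitones is a perfect unison
= perfect unison


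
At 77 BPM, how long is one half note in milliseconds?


Step by step:
One quarter-note beat = 60000 / BPM = 60000 / 77 ms
Half note = 2 × quarter note
Duration = 2 × 60000 / 77 = 120000 / 77
= 1558.4 ms


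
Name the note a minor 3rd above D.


Step by step:
A 3rd spans 3 letter names, so from D we land on F
A minor 3rd = 3 semitones above D
Spell F at that pitch: F
= F


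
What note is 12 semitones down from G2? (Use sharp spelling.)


Let's work it out.
G2: chromatic position 7 in octave 2 → absolute = 2×12 + 7 = 31
Transpose down 12: 31 - 12 = 19
19 = 1×12 + 7 → G in octave 1
Result = G1


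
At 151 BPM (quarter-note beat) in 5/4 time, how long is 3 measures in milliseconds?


Solution.
Quarter-note beat duration = 60000 / 151 ms
Beats per measure (5/4) = 5
One measure = 5 × 60000 / 151 = 300000 / 151 ms
3 measures = 3 × 300000 / 151 = 900000 / 151
= 5960.3 ms


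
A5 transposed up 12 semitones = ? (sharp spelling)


A5: chromatic position 9 in octave 5 → absolute = 5×12 + 9 = 69
Transpose up 12: 69 + 12 = 81
81 = 6×12 + 9 → A in octave 6
Result = A6


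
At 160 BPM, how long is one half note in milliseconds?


Solution.
One quarter-note beat = 60000 / BPM = 60000 / 160 ms
Half note = 2 × quarter note
Duration = 2 × 60000 / 160 = 120000 / 160
= 750.0 ms


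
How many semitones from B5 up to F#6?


Reasoning:
Absolute semitone position = octave×12 + chromatic position
B5: 5×12 + 11 = 71
F#6: 6×12 + 6 = 78
Difference = 78 - 71 = 7
= 7 semitones


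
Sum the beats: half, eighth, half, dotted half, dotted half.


Solution.
Beat values:
  half = 2 beats
  eighth = 0.5 beats
  half = 2 beats
  dotted half = 3 beats
  dotted half = 3 beats
Sum = 2 + 0.5 + 2 + 3 + 3
= 10.5 beats


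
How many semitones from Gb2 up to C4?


Let's work it out.
Absolute semitone position = octave×12 + chromatic position
Gb2: 2×12 + 6 = 30
C4: 4×12 + 0 = 48
Difference = 48 - 30 = 18
= 18 semitones


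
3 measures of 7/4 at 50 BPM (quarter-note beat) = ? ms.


Let's work it out.
Quarter-note beat duration = 60000 / 50 ms
Beats per measure (7/4) = 7
One measure = 7 × 60000 / 50 = 420000 / 50 ms
3 measures = 3 × 420000 / 50 = 1260000 / 50
= 25200.0 ms


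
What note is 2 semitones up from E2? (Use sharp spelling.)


Working:
E2: chromatic position 4 in octave 2 → absolute = 2×12 + 4 = 28
Transpose up 2: 28 + 2 = 30
30 = 2×12 + 6 → F# in octave 2
Result = F#2


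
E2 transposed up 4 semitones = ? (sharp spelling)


E2: chromatic position 4 in octave 2 → absolute = 2×12 + 4 = 28
Transpose up 4: 28 + 4 = 32
32 = 2×12 + 8 → G# in octave 2
Result = G#2


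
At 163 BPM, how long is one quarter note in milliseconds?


One quarter-note beat = 60000 / BPM = 60000 / 163 ms
Duration = 60000 / 163
= 368.1 ms


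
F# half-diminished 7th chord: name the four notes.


Solution.
Half-diminished 7th chord = root + minor 3rd + diminished 5th + minor 7th
Seventh chords stack in thirds, so the letter names are F-A-C-E
Root: F#
Minor 3rd above F#: A
Diminished 5th above F#: C
Minor 7th above F#: E
Chord = F# A C E


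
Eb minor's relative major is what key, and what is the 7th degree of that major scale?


The relative major shares the key signature and is a minor 3rd above the minor tonic
A minor 3rd above Eb is Gb
→ relative major of Eb minor is Gb major
Gb major scale: Gb Ab Bb Cb Db Eb F
= Gb major; 7th degree = F


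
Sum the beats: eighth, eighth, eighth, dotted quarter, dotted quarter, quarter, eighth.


Reasoning:
Beat values:
  eighth = 0.5 beats
  eighth = 0.5 beats
  eighth = 0.5 beats
  dotted quarter = 1.5 beats
  dotted quarter = 1.5 beats
  quarter = 1 beat
  eighth = 0.5 beats
Sum = 0.5 + 0.5 + 0.5 + 1.5 + 1.5 + 1 + 0.5
= 6 beats


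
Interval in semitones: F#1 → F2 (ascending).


Step by step:
Absolute semitone position = octave×12 + chromatic position
F#1: 1×12 + 6 = 18
F2: 2×12 + 5 = 29
Difference = 29 - 18 = 11
= 11 semitones


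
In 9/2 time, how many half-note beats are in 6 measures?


Time signature 9/2: the bottom number 2 means the half note gets one count
The top number 9 means 9 half-note beats per measure
Total = 9 × 6 measures
= 54 half-note beats


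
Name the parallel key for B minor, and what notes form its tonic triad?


Working:
Parallel keys share the same tonic but differ in mode
B minor → parallel is B major
Tonic triad of B major = B D# F#
= B major; triad = B D# F#


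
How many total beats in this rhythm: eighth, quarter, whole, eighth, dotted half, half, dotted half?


Reasoning:
Beat values:
  eighth = 0.5 beats
  quarter = 1 beat
  whole = 4 beats
  eighth = 0.5 beats
  dotted half = 3 beats
  half = 2 beats
  dotted half = 3 beats
Sum = 0.5 + 1 + 4 + 0.5 + 3 + 2 + 3
= 14 beats


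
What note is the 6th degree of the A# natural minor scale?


Solution.
Natural minor scale pattern: W-H-W-W-H-W-W (2-1-2-2-1-2-2 semitones)
Starting from A#:
  A# + 2 semitones → B#
  B# + 1 semitone → C#
  C# + 2 semitones → D#
  D# + 2 semitones → E#
  E# + 1 semitone → F#
  F# + 2 semitones → G#
  G# + 2 semitones → A#
Scale: A# B# C# D# E# F# G#
Degree 6 = F#


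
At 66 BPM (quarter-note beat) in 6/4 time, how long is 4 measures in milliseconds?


Let's work it out.
Quarter-note beat duration = 60000 / 66 ms
Beats per measure (6/4) = 6
One measure = 6 × 60000 / 66 = 360000 / 66 ms
4 measures = 4 × 360000 / 66 = 1440000 / 66
= 21818.2 ms


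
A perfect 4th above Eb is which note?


Working:
A 4th spans 4 letter names, so from E we land on A
A perfect 4th = 5 semitones above Eb
Spell A at that pitch: Ab
= Ab


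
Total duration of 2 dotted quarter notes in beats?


Let's work it out.
Base quarter note = 1 beat
Dot 1 adds half the previous value: +1/2
One dotted quarter = 1 + 1/2 = 3/2
2 of them = 2 × 3/2 = 3
= 3 beats


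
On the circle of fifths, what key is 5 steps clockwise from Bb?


Each clockwise step on the circle of fifths moves up a perfect 5th
From Bb: Bb → F → C → G → D → A
= A


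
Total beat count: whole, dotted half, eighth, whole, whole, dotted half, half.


Working:
Beat values:
  whole = 4 beats
  dotted half = 3 beats
  eighth = 0.5 beats
  whole = 4 beats
  whole = 4 beats
  dotted half = 3 beats
  half = 2 beats
Sum = 4 + 3 + 0.5 + 4 + 4 + 3 + 2
= 20.5 beats


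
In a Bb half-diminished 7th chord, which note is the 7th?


Half-diminished 7th chord = root + minor 3rd + diminished 5th + minor 7th
Seventh chords stack in thirds, so the letter names are B-D-F-A
Root: Bb
Minor 3rd above Bb: Db
Diminished 5th above Bb: Fb
Minor 7th above Bb: Ab
The 7th = Ab


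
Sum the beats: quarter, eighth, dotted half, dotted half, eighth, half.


Solution.
Beat values:
  quarter = 1 beat
  eighth = 0.5 beats
  dotted half = 3 beats
  dotted half = 3 beats
  eighth = 0.5 beats
  half = 2 beats
Sum = 1 + 0.5 + 3 + 3 + 0.5 + 2
= 10 beats


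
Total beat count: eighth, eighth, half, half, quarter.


Step by step:
Beat values:
  eighth = 0.5 beats
  eighth = 0.5 beats
  half = 2 beats
  half = 2 beats
  quarter = 1 beat
Sum = 0.5 + 0.5 + 2 + 2 + 1
= 6 beats


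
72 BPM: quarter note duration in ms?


Step by step:
One quarter-note beat = 60000 / BPM = 60000 / 72 ms
Duration = 60000 / 72
= 833.3 ms


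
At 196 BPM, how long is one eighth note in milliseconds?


Solution.
One quarter-note beat = 60000 / BPM = 60000 / 196 ms
Eighth note = 1/2 × quarter note
Duration = 1/2 × 60000 / 196 = 30000 / 196
= 153.1 ms


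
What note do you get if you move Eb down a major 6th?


major 6th: 6 letter names, 9 semitones
Letter: E - 5 → G
Pitch: Eb - 9 semitones, spelled as a G → Gb
= Gb


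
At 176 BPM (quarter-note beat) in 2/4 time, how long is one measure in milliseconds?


Reasoning:
Quarter-note beat duration = 60000 / 176 ms
Beats per measure (2/4) = 2
One measure = 2 × 60000 / 176 = 120000 / 176 ms
= 681.8 ms


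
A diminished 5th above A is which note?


Step by step:
A 5th spans 5 letter names, so from A we land on E
A diminished 5th = 6 semitones above A
Spell E at that pitch: Eb
= Eb


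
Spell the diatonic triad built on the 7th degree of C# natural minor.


Reasoning:
C# natural minor scale: C# D# E F# G# A B
Diatonic triad on degree 7 stacks scale notes 7, 2, 4: B D# F#
B→D# = 4 semitones; B→F# = 7 semitones → major triad
= B D# F# (major)


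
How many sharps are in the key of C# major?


Sharp major keys follow the circle of fifths: C(0), G(1), D(2), A(3), E(4), B(5), F#(6), C#(7)
C# major has 7 sharps
Order of sharps: F# C# G# D# A# E# B# → first 7: F#, C#, G#, D#, A#, E#, B#
= 7 sharps


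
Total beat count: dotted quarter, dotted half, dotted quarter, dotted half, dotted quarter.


Step by step:
Beat values:
  dotted quarter = 1.5 beats
  dotted half = 3 beats
  dotted quarter = 1.5 beats
  dotted half = 3 beats
  dotted quarter = 1.5 beats
Sum = 1.5 + 3 + 1.5 + 3 + 1.5
= 10.5 beats


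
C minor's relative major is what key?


Step by step:
The relative major shares the key signature and is a minor 3rd above the minor tonic
A minor 3rd above C is Eb
→ relative major of C minor is Eb major
= Eb major


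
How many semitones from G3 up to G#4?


Working:
Absolute semitone position = octave×12 + chromatic position
G3: 3×12 + 7 = 43
G#4: 4×12 + 8 = 56
Difference = 56 - 43 = 13
= 13 semitones


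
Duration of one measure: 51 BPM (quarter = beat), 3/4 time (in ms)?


Step by step:
Quarter-note beat duration = 60000 / 51 ms
Beats per measure (3/4) = 3
One measure = 3 × 60000 / 51 = 180000 / 51 ms
= 3529.4 ms


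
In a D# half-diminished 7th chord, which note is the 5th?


Working:
Half-diminished 7th chord = root + minor 3rd + diminished 5th + minor 7th
Seventh chords stack in thirds, so the letter names are D-F-A-C
Root: D#
Minor 3rd above D#: F#
Diminished 5th above D#: A
Minor 7th above D#: C#
The 5th = A


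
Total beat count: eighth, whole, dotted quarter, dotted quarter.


Working:
Beat values:
  eighth = 0.5 beats
  whole = 4 beats
  dotted quarter = 1.5 beats
  dotted quarter = 1.5 beats
Sum = 0.5 + 4 + 1.5 + 1.5
= 7.5 beats


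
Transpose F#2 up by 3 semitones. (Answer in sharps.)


F#2: chromatic position 6 in octave 2 → absolute = 2×12 + 6 = 30
Transpose up 3: 30 + 3 = 33
33 = 2×12 + 9 → A in octave 2
Result = A2


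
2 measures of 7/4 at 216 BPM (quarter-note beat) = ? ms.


Quarter-note beat duration = 60000 / 216 ms
Beats per measure (7/4) = 7
One measure = 7 × 60000 / 216 = 420000 / 216 ms
2 measures = 2 × 420000 / 216 = 840000 / 216
= 3888.9 ms


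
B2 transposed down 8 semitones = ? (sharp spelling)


Reasoning:
B2: chromatic position 11 in octave 2 → absolute = 2×12 + 11 = 35
Transpose down 8: 35 - 8 = 27
27 = 2×12 + 3 → D# in octave 2
Result = D#2


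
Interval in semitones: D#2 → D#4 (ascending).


Absolute semitone position = octave×12 + chromatic position
D#2: 2×12 + 3 = 27
D#4: 4×12 + 3 = 51
Difference = 51 - 27 = 24
= 24 semitones


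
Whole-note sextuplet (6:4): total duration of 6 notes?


Solution.
Sextuplet: 6 notes occupy the space of 4 whole notes
Space = 4 × 4 = 16 beats
Each sextuplet note = 16 / 6 = 8/3 beats
6 notes = 6 × 8/3 = 16
= 16 beats


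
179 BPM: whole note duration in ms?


Let's work it out.
One quarter-note beat = 60000 / BPM = 60000 / 179 ms
Whole note = 4 × quarter note
Duration = 4 × 60000 / 179 = 240000 / 179
= 1340.8 ms


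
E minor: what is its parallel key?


Parallel keys share the same tonic but differ in mode
E minor → parallel is E major
= E major


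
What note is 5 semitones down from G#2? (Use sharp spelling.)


Step by step:
G#2: chromatic position 8 in octave 2 → absolute = 2×12 + 8 = 32
Transpose down 5: 32 - 5 = 27
27 = 2×12 + 3 → D# in octave 2
Result = D#2


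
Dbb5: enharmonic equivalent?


Working:
Enharmonic notes sound the same pitch but are spelled with different letter names
Dbb and C name the same pitch class
= C5


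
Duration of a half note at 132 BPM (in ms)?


Let's work it out.
One quarter-note beat = 60000 / BPM = 60000 / 132 ms
Half note = 2 × quarter note
Duration = 2 × 60000 / 132 = 120000 / 132
= 909.1 ms


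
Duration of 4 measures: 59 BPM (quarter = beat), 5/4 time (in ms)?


Step by step:
Quarter-note beat duration = 60000 / 59 ms
Beats per measure (5/4) = 5
One measure = 5 × 60000 / 59 = 300000 / 59 ms
4 measures = 4 × 300000 / 59 = 1200000 / 59
= 20339.0 ms


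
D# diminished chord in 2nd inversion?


Working:
Root position: D# F# A
2nd inversion: move root and 3rd up an octave
Bass note: A
Notes (bottom to top) = A D# F#


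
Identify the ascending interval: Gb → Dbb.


Let's work it out.
Letter names: G → D spans 5 letter names → a 5th
Semitones: Gb → Dbb = 6 half-steps
A 5th of 6 semitones is a diminished 5th
= diminished 5th


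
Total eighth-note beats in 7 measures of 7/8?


Let's work it out.
Time signature 7/8: the bottom number 8 means the eighth note gets one count
The top number 7 means 7 eighth-note beats per measure
Total = 7 × 7 measures
= 49 eighth-note beats


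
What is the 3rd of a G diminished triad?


Diminished triad = root + minor 3rd (3 semitones) + diminished 5th (6 semitones)
A triad on G stacks thirds, so the chord tones use letter names G-B-D
Root: G
Minor 3rd above G: Bb
Diminished 5th above G: Db
The 3rd = Bb


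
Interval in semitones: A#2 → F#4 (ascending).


Absolute semitone position = octave×12 + chromatic position
A#2: 2×12 + 10 = 34
F#4: 4×12 + 6 = 54
Difference = 54 - 34 = 20
= 20 semitones


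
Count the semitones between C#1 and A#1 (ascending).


Step by step:
Absolute semitone position = octave×12 + chromatic position
C#1: 1×12 + 1 = 13
A#1: 1×12 + 10 = 22
Difference = 22 - 13 = 9
= 9 semitones


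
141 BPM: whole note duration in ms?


Working:
One quarter-note beat = 60000 / BPM = 60000 / 141 ms
Whole note = 4 × quarter note
Duration = 4 × 60000 / 141 = 240000 / 141
= 1702.1 ms


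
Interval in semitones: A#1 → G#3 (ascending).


Absolute semitone position = octave×12 + chromatic position
A#1: 1×12 + 10 = 22
G#3: 3×12 + 8 = 44
Difference = 44 - 22 = 22
= 22 semitones


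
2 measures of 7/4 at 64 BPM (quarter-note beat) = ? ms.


Solution.
Quarter-note beat duration = 60000 / 64 ms
Beats per measure (7/4) = 7
One measure = 7 × 60000 / 64 = 420000 / 64 ms
2 measures = 2 × 420000 / 64 = 840000 / 64
= 13125.0 ms


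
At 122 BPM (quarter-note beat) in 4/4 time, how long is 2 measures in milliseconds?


Step by step:
Quarter-note beat duration = 60000 / 122 ms
Beats per measure (4/4) = 4
One measure = 4 × 60000 / 122 = 240000 / 122 ms
2 measures = 2 × 240000 / 122 = 480000 / 122
= 3934.4 ms


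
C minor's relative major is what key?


Step by step:
The relative major shares the key signature and is a minor 3rd above the minor tonic
A minor 3rd above C is Eb
→ relative major of C minor is Eb major
= Eb major


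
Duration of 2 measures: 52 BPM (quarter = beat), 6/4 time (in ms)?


Reasoning:
Quarter-note beat duration = 60000 / 52 ms
Beats per measure (6/4) = 6
One measure = 6 × 60000 / 52 = 360000 / 52 ms
2 measures = 2 × 360000 / 52 = 720000 / 52
= 13846.2 ms


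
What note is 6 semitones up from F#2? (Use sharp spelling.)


Let's work it out.
F#2: chromatic position 6 in octave 2 → absolute = 2×12 + 6 = 30
Transpose up 6: 30 + 6 = 36
36 = 3×12 + 0 → C in octave 3
Result = C3


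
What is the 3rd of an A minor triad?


Step by step:
Minor triad = root + minor 3rd (3 semitones) + perfect 5th (7 semitones)
A triad on A stacks thirds, so the chord tones use letter names A-C-E
Root: A
Minor 3rd above A: C
Perfect 5th above A: E
The 3rd = C


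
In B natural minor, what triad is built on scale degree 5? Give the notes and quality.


Working:
B natural minor scale: B C# D E F# G A
Diatonic triad on degree 5 stacks scale notes 5, 7, 2: F# A C#
F#→A = 3 semitones; F#→C# = 7 semitones → minor triad
= F# A C# (minor)


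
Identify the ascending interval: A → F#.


Working:
Letter names: A → F spans 6 letter names → a 6th
Semitones: A → F# = 9 half-steps
A 6th of 9 semitones is a major 6th
= major 6th


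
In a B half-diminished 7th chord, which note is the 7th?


Working:
Half-diminished 7th chord = root + minor 3rd + diminished 5th + minor 7th
Seventh chords stack in thirds, so the letter names are B-D-F-A
Root: B
Minor 3rd above B: D
Diminished 5th above B: F
Minor 7th above B: A
The 7th = A


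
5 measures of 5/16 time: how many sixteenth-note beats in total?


Working:
Time signature 5/16: the bottom number 16 means the sixteenth note gets one count
The top number 5 means 5 sixteenth-note beats per measure
Total = 5 × 5 measures
= 25 sixteenth-note beats


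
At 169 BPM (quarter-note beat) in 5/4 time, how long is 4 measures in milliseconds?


Quarter-note beat duration = 60000 / 169 ms
Beats per measure (5/4) = 5
One measure = 5 × 60000 / 169 = 300000 / 169 ms
4 measures = 4 × 300000 / 169 = 1200000 / 169
= 7100.6 ms


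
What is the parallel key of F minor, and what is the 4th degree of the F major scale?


Step by step:
Parallel keys share the same tonic but differ in mode
F minor → parallel is F major
F major scale: F G A Bb C D E
= F major; 4th degree = Bb


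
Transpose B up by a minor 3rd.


minor 3rd: 3 letter names, 3 semitones
Letter: B + 2 → D
Pitch: B + 3 semitones, spelled as a D → D
= D


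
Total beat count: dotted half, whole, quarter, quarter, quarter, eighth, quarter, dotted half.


Reasoning:
Beat values:
  dotted half = 3 beats
  whole = 4 beats
  quarter = 1 beat
  quarter = 1 beat
  quarter = 1 beat
  eighth = 0.5 beats
  quarter = 1 beat
  dotted half = 3 beats
Sum = 3 + 4 + 1 + 1 + 1 + 0.5 + 1 + 3
= 14.5 beats


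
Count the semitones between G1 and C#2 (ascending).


Working:
Absolute semitone position = octave×12 + chromatic position
G1: 1×12 + 7 = 19
C#2: 2×12 + 1 = 25
Difference = 25 - 19 = 6
= 6 semitones


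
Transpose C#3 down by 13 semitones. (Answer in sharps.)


Let's work it out.
C#3: chromatic position 1 in octave 3 → absolute = 3×12 + 1 = 37
Transpose down 13: 37 - 13 = 24
24 = 2×12 + 0 → C in octave 2
Result = C2


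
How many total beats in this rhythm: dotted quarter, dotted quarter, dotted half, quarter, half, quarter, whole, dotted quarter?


Reasoning:
Beat values:
  dotted quarter = 1.5 beats
  dotted quarter = 1.5 beats
  dotted half = 3 beats
  quarter = 1 beat
  half = 2 beats
  quarter = 1 beat
  whole = 4 beats
  dotted quarter = 1.5 beats
Sum = 1.5 + 1.5 + 3 + 1 + 2 + 1 + 4 + 1.5
= 15.5 beats


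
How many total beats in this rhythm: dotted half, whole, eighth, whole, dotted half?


Reasoning:
Beat values:
  dotted half = 3 beats
  whole = 4 beats
  eighth = 0.5 beats
  whole = 4 beats
  dotted half = 3 beats
Sum = 3 + 4 + 0.5 + 4 + 3
= 14.5 beats


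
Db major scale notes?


Major scale pattern: W-W-H-W-W-W-H (2-2-1-2-2-2-1 semitones)
Starting from Db:
  Db + 2 semitones → Eb
  Eb + 2 semitones → F
  F + 1 semitone → Gb
  Gb + 2 semitones → Ab
  Ab + 2 semitones → Bb
  Bb + 2 semitones → C
  C + 1 semitone → Db
Scale = Db Eb F Gb Ab Bb C


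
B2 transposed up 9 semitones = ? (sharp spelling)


Reasoning:
B2: chromatic position 11 in octave 2 → absolute = 2×12 + 11 = 35
Transpose up 9: 35 + 9 = 44
44 = 3×12 + 8 → G# in octave 3
Result = G#3


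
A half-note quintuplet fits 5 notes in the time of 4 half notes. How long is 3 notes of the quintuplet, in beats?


Working:
Quintuplet: 5 notes occupy the space of 4 half notes
Space = 4 × 2 = 8 beats
Each quintuplet note = 8 / 5 = 8/5 beats
3 notes = 3 × 8/5 = 24/5
= 24/5 beats


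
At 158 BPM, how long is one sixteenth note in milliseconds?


One quarter-note beat = 60000 / BPM = 60000 / 158 ms
Sixteenth note = 1/4 × quarter note
Duration = 1/4 × 60000 / 158 = 15000 / 158
= 94.9 ms


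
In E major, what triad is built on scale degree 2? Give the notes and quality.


E major scale: E F# G# A B C# D#
Diatonic triad on degree 2 stacks scale notes 2, 4, 6: F# A C#
F#→A = 3 semitones; F#→C# = 7 semitones → minor triad
= F# A C# (minor)


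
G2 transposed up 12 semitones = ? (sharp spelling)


Step by step:
G2: chromatic position 7 in octave 2 → absolute = 2×12 + 7 = 31
Transpose up 12: 31 + 12 = 43
43 = 3×12 + 7 → G in octave 3
Result = G3


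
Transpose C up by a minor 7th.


Working:
minor 7th: 7 letter names, 10 semitones
Letter: C + 6 → B
Pitch: C + 10 semitones, spelled as a B → Bb
= Bb


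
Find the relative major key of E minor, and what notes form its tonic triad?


The relative major shares the key signature and is a minor 3rd above the minor tonic
A minor 3rd above E is G
→ relative major of E minor is G major
Tonic triad of G major = root + major 3rd + perfect 5th = G B D
= G major; triad = G B D


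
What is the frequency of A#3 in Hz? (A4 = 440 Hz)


f = 440 × 2^(n/12) where n = semitones from A4
A#3: -11 semitones from A4
f = 440 × 2^(-11/12)
f = 233.08 Hz


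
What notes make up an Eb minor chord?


Let's work it out.
Minor triad = root + minor 3rd (3 semitones) + perfect 5th (7 semitones)
A triad on Eb stacks thirds, so the chord tones use letter names E-G-B
Root: Eb
Minor 3rd above Eb: Gb
Perfect 5th above Eb: Bb
Chord = Eb Gb Bb


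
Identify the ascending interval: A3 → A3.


Let's work it out.
Letter names: A → A spans 1 letter name → a unison
Semitones: A3 → A3 = 0 half-steps
A unison of 0 semitones is a perfect unison
= perfect unison


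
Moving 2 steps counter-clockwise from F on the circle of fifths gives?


Solution.
Each counter-clockwise step moves down a perfect 5th (= up a perfect 4th)
From F: F → Bb → Eb
= Eb


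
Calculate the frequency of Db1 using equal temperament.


Solution.
f = 440 × 2^(n/12) where n = semitones from A4
Db1: -44 semitones from A4
f = 440 × 2^(-44/12)
f = 34.65 Hz


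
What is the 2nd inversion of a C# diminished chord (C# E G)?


Let's work it out.
Root position: C# E G
2nd inversion: move root and 3rd up an octave
Bass note: G
Notes (bottom to top) = G C# E


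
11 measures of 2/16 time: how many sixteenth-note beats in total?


Reasoning:
Time signature 2/16: the bottom number 16 means the sixteenth note gets one count
The top number 2 means 2 sixteenth-note beats per measure
Total = 2 × 11 measures
= 22 sixteenth-note beats


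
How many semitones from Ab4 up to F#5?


Absolute semitone position = octave×12 + chromatic position
Ab4: 4×12 + 8 = 56
F#5: 5×12 + 6 = 66
Difference = 66 - 56 = 10
= 10 semitones


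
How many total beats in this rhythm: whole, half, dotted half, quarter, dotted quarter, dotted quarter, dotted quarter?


Beat values:
  whole = 4 beats
  half = 2 beats
  dotted half = 3 beats
  quarter = 1 beat
  dotted quarter = 1.5 beats
  dotted quarter = 1.5 beats
  dotted quarter = 1.5 beats
Sum = 4 + 2 + 3 + 1 + 1.5 + 1.5 + 1.5
= 14.5 beats


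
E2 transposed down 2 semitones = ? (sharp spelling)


Step by step:
E2: chromatic position 4 in octave 2 → absolute = 2×12 + 4 = 28
Transpose down 2: 28 - 2 = 26
26 = 2×12 + 2 → D in octave 2
Result = D2


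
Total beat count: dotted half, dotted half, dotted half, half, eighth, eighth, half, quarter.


Step by step:
Beat values:
  dotted half = 3 beats
  dotted half = 3 beats
  dotted half = 3 beats
  half = 2 beats
  eighth = 0.5 beats
  eighth = 0.5 beats
  half = 2 beats
  quarter = 1 beat
Sum = 3 + 3 + 3 + 2 + 0.5 + 0.5 + 2 + 1
= 15 beats


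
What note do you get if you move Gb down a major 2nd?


major 2nd: 2 letter names, 2 semitones
Letter: G - 1 → F
Pitch: Gb - 2 semitones, spelled as an F → Fb
= Fb


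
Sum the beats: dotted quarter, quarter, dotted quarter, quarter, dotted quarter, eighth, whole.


Beat values:
  dotted quarter = 1.5 beats
  quarter = 1 beat
  dotted quarter = 1.5 beats
  quarter = 1 beat
  dotted quarter = 1.5 beats
  eighth = 0.5 beats
  whole = 4 beats
Sum = 1.5 + 1 + 1.5 + 1 + 1.5 + 0.5 + 4
= 11 beats


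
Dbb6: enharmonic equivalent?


Enharmonic notes sound the same pitch but are spelled with different letter names
Dbb and C name the same pitch class
= C6


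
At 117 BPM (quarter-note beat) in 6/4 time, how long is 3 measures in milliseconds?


Quarter-note beat duration = 60000 / 117 ms
Beats per measure (6/4) = 6
One measure = 6 × 60000 / 117 = 360000 / 117 ms
3 measures = 3 × 360000 / 117 = 1080000 / 117
= 9230.8 ms


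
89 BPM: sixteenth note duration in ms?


Step by step:
One quarter-note beat = 60000 / BPM = 60000 / 89 ms
Sixteenth note = 1/4 × quarter note
Duration = 1/4 × 60000 / 89 = 15000 / 89
= 168.5 ms


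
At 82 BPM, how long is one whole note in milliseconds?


Step by step:
One quarter-note beat = 60000 / BPM = 60000 / 82 ms
Whole note = 4 × quarter note
Duration = 4 × 60000 / 82 = 240000 / 82
= 2926.8 ms


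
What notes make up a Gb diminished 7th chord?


Step by step:
Diminished 7th chord = root + minor 3rd + diminished 5th + diminished 7th
Seventh chords stack in thirds, so the letter names are G-B-D-F
Root: Gb
Minor 3rd above Gb: Bbb
Diminished 5th above Gb: Dbb
Diminished 7th above Gb: Fbb
Chord = Gb Bbb Dbb Fbb


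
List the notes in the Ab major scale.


Major scale pattern: W-W-H-W-W-W-H (2-2-1-2-2-2-1 semitones)
Starting from Ab:
  Ab + 2 semitones → Bb
  Bb + 2 semitones → C
  C + 1 semitone → Db
  Db + 2 semitones → Eb
  Eb + 2 semitones → F
  F + 2 semitones → G
  G + 1 semitone → Ab
Scale = Ab Bb C Db Eb F G


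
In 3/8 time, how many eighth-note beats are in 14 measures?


Step by step:
Time signature 3/8: the bottom number 8 means the eighth note gets one count
The top number 3 means 3 eighth-note beats per measure
Total = 3 × 14 measures
= 42 eighth-note beats


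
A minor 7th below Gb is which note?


Reasoning:
A 7th spans 7 letter names, so from G we land on A
A minor 7th = 10 semitones below Gb
Spell A at that pitch: Ab
= Ab


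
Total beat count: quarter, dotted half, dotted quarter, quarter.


Step by step:
Beat values:
  quarter = 1 beat
  dotted half = 3 beats
  dotted quarter = 1.5 beats
  quarter = 1 beat
Sum = 1 + 3 + 1.5 + 1
= 6.5 beats


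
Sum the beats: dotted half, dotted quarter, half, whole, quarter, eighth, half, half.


Step by step:
Beat values:
  dotted half = 3 beats
  dotted quarter = 1.5 beats
  half = 2 beats
  whole = 4 beats
  quarter = 1 beat
  eighth = 0.5 beats
  half = 2 beats
  half = 2 beats
Sum = 3 + 1.5 + 2 + 4 + 1 + 0.5 + 2 + 2
= 16 beats


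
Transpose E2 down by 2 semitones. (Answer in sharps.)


E2: chromatic position 4 in octave 2 → absolute = 2×12 + 4 = 28
Transpose down 2: 28 - 2 = 26
26 = 2×12 + 2 → D in octave 2
Result = D2


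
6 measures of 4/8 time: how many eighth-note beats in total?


Step by step:
Time signature 4/8: the bottom number 8 means the eighth note gets one count
The top number 4 means 4 eighth-note beats per measure
Total = 4 × 6 measures
= 24 eighth-note beats


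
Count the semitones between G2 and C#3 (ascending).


Solution.
Absolute semitone position = octave×12 + chromatic position
G2: 2×12 + 7 = 31
C#3: 3×12 + 1 = 37
Difference = 37 - 31 = 6
= 6 semitones


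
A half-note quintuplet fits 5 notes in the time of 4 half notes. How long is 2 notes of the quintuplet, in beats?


Let's work it out.
Quintuplet: 5 notes occupy the space of 4 half notes
Space = 4 × 2 = 8 beats
Each quintuplet note = 8 / 5 = 8/5 beats
2 notes = 2 × 8/5 = 16/5
= 16/5 beats


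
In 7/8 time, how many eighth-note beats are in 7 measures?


Let's work it out.
Time signature 7/8: the bottom number 8 means the eighth note gets one count
The top number 7 means 7 eighth-note beats per measure
Total = 7 × 7 measures
= 49 eighth-note beats


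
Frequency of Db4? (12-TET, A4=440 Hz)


Working:
f = 440 × 2^(n/12) where n = semitones from A4
Db4: -8 semitones from A4
f = 440 × 2^(-8/12)
f = 277.18 Hz


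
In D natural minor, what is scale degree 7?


Natural minor scale pattern: W-H-W-W-H-W-W (2-1-2-2-1-2-2 semitones)
Starting from D:
  D + 2 semitones → E
  E + 1 semitone → F
  F + 2 semitones → G
  G + 2 semitones → A
  A + 1 semitone → Bb
  Bb + 2 semitones → C
  C + 2 semitones → D
Scale: D E F G A Bb C
Degree 7 = C


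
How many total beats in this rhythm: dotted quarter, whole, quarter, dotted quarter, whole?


Solution.
Beat values:
  dotted quarter = 1.5 beats
  whole = 4 beats
  quarter = 1 beat
  dotted quarter = 1.5 beats
  whole = 4 beats
Sum = 1.5 + 4 + 1 + 1.5 + 4
= 12 beats


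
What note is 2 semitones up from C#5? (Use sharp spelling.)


C#5: chromatic position 1 in octave 5 → absolute = 5×12 + 1 = 61
Transpose up 2: 61 + 2 = 63
63 = 5×12 + 3 → D# in octave 5
Result = D#5


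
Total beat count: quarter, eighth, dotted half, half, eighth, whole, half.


Working:
Beat values:
  quarter = 1 beat
  eighth = 0.5 beats
  dotted half = 3 beats
  half = 2 beats
  eighth = 0.5 beats
  whole = 4 beats
  half = 2 beats
Sum = 1 + 0.5 + 3 + 2 + 0.5 + 4 + 2
= 13 beats


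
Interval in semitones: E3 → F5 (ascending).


Absolute semitone position = octave×12 + chromatic position
E3: 3×12 + 4 = 40
F5: 5×12 + 5 = 65
Difference = 65 - 40 = 25
= 25 semitones


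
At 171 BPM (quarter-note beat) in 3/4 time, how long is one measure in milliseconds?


Reasoning:
Quarter-note beat duration = 60000 / 171 ms
Beats per measure (3/4) = 3
One measure = 3 × 60000 / 171 = 180000 / 171 ms
= 1052.6 ms


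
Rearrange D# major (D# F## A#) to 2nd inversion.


Solution.
Root position: D# F## A#
2nd inversion: move root and 3rd up an octave
Bass note: A#
Notes (bottom to top) = A# D# F##


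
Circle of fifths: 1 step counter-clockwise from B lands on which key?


Each counter-clockwise step moves down a perfect 5th (= up a perfect 4th)
From B: B → E
= E
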